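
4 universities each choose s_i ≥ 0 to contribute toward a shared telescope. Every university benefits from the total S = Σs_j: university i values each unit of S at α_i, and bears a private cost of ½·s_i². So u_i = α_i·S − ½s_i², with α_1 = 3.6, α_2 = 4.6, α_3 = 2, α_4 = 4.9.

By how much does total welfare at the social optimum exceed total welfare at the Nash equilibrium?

259.075

University i's FOC: ∂u_i/∂s_i = α_i − s_i = 0, so s_i* = α_i.
NE contributions = (3.6, 4.6, 2, 4.9); S = 15.1.
W^NE = (Σα)·S − ½Σα_i² = 15.1² − ½·62.13 = 196.945.
Planner sets s_i = Σα_j = 15.1 for every i, so S^SO = 4·15.1 = 60.4.
W^SO = (Σα)·S^SO − ½·4·(Σα)² = (4/2)·15.1² = 456.02.
Deadweight loss = W^SO − W^NE = 259.075.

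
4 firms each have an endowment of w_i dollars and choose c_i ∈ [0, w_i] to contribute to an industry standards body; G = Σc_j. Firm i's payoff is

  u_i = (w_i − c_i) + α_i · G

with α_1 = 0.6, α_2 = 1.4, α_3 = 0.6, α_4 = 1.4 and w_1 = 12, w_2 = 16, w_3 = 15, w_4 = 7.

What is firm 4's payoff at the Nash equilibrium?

∂u_i/∂c_i = α_i − 1, so firm i contributes w_i if α_i > 1, else 0.
α_i > 1 for i ∈ {2, 4}; NE contributions (0, 16, 0, 7), G = 23.
u_4 = (7 − 7) + 1.4·23 = 32.2.

32.2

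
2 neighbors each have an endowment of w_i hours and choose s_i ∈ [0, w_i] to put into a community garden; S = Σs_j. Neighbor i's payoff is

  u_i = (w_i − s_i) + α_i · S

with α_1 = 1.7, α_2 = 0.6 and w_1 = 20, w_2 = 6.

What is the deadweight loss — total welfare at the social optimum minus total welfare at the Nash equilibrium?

7.8

∂u_i/∂s_i = α_i − 1, so neighbor i contributes w_i if α_i > 1, else 0.
α_i > 1 for i ∈ {1}; NE contributions (20, 0), S = 20.
W^NE = Σw_i − S^NE + (Σα_i)·S^NE = 26 + 1.3·20 = 52.
Planner: ∂(Σu_j)/∂s_i = Σα_j − 1 = 1.3 > 0, so everyone contributes w_i; S^SO = 26, W^SO = 26 + 1.3·26 = 59.8.
Deadweight loss = 7.8.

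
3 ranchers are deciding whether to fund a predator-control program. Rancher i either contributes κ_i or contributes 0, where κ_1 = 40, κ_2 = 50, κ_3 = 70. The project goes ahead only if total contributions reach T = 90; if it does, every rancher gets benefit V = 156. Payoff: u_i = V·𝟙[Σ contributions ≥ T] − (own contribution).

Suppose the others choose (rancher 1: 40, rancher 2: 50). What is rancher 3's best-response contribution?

0

Others' total = 90 ≥ 90; contributing adds cost 70 for no extra benefit.
Best response: 0.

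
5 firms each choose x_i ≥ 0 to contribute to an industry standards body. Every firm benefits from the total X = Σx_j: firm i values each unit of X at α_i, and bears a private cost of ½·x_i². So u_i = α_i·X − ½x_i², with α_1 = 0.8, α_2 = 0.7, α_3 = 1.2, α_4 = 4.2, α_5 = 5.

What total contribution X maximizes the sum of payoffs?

59.5

Planner FOC: ∂(Σu_j)/∂x_i = (Σα_j) − x_i = 0, so x_i^SO = Σα_j = 11.9 for every i; X^SO = 59.5.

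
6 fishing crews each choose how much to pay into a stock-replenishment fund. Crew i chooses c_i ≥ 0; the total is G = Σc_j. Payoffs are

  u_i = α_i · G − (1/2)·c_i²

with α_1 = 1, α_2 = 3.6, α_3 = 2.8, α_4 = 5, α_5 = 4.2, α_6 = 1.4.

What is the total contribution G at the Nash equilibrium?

18

Crew i's FOC: ∂u_i/∂c_i = α_i − c_i = 0, so c_i* = α_i.
NE contributions = (1, 3.6, 2.8, 5, 4.2, 1.4); G = 18.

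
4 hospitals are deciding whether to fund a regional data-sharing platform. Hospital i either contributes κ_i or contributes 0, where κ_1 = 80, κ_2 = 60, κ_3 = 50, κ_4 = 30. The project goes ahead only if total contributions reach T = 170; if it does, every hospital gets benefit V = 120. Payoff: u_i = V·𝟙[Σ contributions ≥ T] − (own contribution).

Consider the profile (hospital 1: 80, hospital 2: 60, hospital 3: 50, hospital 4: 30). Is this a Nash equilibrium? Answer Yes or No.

Total = 220 ≥ 170: provided.
Hospital 1 (pledges 80, payoff 40): dropping to 0 → total 140, payoff 0. No gain.
Hospital 2 (pledges 60, payoff 60): dropping to 0 → total 160, payoff 0. No gain.
Hospital 3 (pledges 50, payoff 70): dropping to 0 → total 170, payoff 120. Profitable deviation.

No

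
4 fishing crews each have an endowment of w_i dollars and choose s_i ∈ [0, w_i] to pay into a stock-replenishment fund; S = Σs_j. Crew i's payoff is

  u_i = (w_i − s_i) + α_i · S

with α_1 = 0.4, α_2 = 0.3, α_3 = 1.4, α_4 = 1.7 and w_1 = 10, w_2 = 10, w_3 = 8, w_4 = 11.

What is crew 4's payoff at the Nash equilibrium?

∂u_i/∂s_i = α_i − 1, so crew i contributes w_i if α_i > 1, else 0.
α_i > 1 for i ∈ {3, 4}; NE contributions (0, 0, 8, 11), S = 19.
u_4 = (11 − 11) + 1.7·19 = 32.3.

32.3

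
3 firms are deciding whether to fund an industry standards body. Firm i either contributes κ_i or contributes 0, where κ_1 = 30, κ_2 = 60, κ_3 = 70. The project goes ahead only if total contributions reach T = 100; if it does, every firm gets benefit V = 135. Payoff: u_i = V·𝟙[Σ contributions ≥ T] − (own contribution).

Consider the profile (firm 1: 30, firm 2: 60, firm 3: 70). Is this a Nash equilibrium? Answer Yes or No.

Total = 160 ≥ 100: provided.
Firm 1 (pledges 30, payoff 105): dropping to 0 → total 130, payoff 135. Profitable deviation.

No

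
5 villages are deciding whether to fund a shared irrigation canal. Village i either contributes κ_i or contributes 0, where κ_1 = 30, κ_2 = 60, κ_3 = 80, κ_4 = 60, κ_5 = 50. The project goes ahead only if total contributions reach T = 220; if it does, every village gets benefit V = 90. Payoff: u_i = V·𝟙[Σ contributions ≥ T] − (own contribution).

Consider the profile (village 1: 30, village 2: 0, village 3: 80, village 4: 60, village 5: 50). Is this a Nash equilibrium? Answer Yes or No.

Yes

Total = 220 ≥ 220: provided.
Village 1 (pledges 30, payoff 60): dropping to 0 → total 190, payoff 0. No gain.
Village 2 (pledges 0, payoff 90): pledging 60 → total 280, payoff 30. No gain.
Village 3 (pledges 80, payoff 10): dropping to 0 → total 140, payoff 0. No gain.
Village 4 (pledges 60, payoff 30): dropping to 0 → total 160, payoff 0. No gain.
Village 5 (pledges 50, payoff 40): dropping to 0 → total 170, payoff 0. No gain.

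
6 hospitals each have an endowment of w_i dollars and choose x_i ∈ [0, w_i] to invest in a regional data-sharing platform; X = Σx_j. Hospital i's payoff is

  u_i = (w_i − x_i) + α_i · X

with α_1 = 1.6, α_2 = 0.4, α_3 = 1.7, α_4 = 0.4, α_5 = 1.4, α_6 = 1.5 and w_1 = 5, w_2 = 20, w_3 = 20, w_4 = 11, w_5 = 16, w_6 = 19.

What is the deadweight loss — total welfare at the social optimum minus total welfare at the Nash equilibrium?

186

∂u_i/∂x_i = α_i − 1, so hospital i contributes w_i if α_i > 1, else 0.
α_i > 1 for i ∈ {1, 3, 5, 6}; NE contributions (5, 0, 20, 0, 16, 19), X = 60.
W^NE = Σw_i − X^NE + (Σα_i)·X^NE = 91 + 6·60 = 451.
Planner: ∂(Σu_j)/∂x_i = Σα_j − 1 = 6 > 0, so everyone contributes w_i; X^SO = 91, W^SO = 91 + 6·91 = 637.
Deadweight loss = 186.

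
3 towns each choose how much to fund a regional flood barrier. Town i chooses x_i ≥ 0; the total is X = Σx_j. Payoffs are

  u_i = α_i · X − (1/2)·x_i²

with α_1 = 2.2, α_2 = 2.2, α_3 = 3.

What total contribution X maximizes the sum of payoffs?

Planner FOC: ∂(Σu_j)/∂x_i = (Σα_j) − x_i = 0, so x_i^SO = Σα_j = 7.4 for every i; X^SO = 22.2.

22.2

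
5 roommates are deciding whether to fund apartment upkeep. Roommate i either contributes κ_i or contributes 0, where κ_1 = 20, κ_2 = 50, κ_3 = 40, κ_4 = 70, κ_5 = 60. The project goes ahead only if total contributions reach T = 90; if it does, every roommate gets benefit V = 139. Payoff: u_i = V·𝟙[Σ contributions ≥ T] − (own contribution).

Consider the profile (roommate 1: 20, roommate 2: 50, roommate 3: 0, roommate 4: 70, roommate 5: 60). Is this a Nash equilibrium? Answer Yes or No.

No

Total = 200 ≥ 90: provided.
Roommate 1 (pledges 20, payoff 119): dropping to 0 → total 180, payoff 139. Profitable deviation.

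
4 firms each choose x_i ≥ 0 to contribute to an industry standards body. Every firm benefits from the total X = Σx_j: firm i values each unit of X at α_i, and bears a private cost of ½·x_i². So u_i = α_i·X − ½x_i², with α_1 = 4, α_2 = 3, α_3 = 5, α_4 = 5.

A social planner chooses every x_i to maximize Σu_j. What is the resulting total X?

68

Planner FOC: ∂(Σu_j)/∂x_i = (Σα_j) − x_i = 0, so x_i^SO = Σα_j = 17 for every i; X^SO = 68.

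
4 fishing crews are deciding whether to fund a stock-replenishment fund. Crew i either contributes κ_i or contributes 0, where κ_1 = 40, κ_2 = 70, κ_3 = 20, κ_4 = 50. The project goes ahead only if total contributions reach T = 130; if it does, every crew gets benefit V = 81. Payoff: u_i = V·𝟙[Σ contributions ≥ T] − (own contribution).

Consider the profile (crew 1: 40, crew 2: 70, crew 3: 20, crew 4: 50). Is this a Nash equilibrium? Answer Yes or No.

Total = 180 ≥ 130: provided.
Crew 1 (pledges 40, payoff 41): dropping to 0 → total 140, payoff 81. Profitable deviation.

No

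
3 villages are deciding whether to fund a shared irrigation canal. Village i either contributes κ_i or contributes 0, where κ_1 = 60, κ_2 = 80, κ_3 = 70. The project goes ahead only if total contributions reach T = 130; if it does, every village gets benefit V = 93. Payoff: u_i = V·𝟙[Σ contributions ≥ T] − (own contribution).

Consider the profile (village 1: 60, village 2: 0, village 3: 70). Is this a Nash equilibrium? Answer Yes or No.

Yes

Total = 130 ≥ 130: provided.
Village 1 (pledges 60, payoff 33): dropping to 0 → total 70, payoff 0. No gain.
Village 2 (pledges 0, payoff 93): pledging 80 → total 210, payoff 13. No gain.
Village 3 (pledges 70, payoff 23): dropping to 0 → total 60, payoff 0. No gain.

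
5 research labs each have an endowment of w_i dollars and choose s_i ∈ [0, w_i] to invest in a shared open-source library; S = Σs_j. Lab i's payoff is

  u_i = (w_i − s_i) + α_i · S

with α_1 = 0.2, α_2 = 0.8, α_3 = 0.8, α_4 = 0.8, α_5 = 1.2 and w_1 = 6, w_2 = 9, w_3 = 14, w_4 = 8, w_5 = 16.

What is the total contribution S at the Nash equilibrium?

16

∂u_i/∂s_i = α_i − 1, so lab i contributes w_i if α_i > 1, else 0.
α_i > 1 for i ∈ {5}; NE contributions (0, 0, 0, 0, 16), S = 16.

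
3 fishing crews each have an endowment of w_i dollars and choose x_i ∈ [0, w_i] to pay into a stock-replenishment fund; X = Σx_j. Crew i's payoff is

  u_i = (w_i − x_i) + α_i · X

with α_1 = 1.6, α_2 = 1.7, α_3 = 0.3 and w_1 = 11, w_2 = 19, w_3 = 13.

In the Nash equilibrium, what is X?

∂u_i/∂x_i = α_i − 1, so crew i contributes w_i if α_i > 1, else 0.
α_i > 1 for i ∈ {1, 2}; NE contributions (11, 19, 0), X = 30.

30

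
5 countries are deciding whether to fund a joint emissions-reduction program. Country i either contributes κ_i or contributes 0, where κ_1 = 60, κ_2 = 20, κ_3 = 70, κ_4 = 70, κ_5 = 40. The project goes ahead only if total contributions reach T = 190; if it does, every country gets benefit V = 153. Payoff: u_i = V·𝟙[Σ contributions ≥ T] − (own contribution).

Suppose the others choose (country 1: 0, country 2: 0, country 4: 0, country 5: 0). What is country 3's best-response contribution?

Others' total = 0. Even contributing 70 gives 70 < 190: no benefit either way.
Best response: 0.

0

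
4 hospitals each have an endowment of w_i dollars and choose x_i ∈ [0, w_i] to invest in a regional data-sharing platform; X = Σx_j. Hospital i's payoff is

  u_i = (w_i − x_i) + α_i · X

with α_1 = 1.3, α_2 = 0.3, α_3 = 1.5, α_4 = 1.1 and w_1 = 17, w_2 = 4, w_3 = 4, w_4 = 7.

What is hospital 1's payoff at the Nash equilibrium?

∂u_i/∂x_i = α_i − 1, so hospital i contributes w_i if α_i > 1, else 0.
α_i > 1 for i ∈ {1, 3, 4}; NE contributions (17, 0, 4, 7), X = 28.
u_1 = (17 − 17) + 1.3·28 = 36.4.

36.4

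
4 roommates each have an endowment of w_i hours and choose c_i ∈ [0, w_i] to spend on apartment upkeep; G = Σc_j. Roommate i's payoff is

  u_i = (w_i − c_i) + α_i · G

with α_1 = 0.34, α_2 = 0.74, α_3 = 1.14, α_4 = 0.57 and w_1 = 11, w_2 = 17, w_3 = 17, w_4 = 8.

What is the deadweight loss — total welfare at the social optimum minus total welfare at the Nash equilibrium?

∂u_i/∂c_i = α_i − 1, so roommate i contributes w_i if α_i > 1, else 0.
α_i > 1 for i ∈ {3}; NE contributions (0, 0, 17, 0), G = 17.
W^NE = Σw_i − G^NE + (Σα_i)·G^NE = 53 + 1.79·17 = 83.43.
Planner: ∂(Σu_j)/∂c_i = Σα_j − 1 = 1.79 > 0, so everyone contributes w_i; G^SO = 53, W^SO = 53 + 1.79·53 = 147.87.
Deadweight loss = 64.44.

64.44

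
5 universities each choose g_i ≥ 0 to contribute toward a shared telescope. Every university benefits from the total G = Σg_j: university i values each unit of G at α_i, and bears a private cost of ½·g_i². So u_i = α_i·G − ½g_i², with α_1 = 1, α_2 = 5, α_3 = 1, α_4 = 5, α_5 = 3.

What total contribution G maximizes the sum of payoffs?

75

Planner FOC: ∂(Σu_j)/∂g_i = (Σα_j) − g_i = 0, so g_i^SO = Σα_j = 15 for every i; G^SO = 75.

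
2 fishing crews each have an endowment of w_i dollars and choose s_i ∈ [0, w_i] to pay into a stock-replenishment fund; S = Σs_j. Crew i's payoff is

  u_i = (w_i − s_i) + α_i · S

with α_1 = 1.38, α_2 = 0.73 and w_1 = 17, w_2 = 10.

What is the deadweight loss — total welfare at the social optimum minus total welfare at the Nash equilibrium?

11.1

∂u_i/∂s_i = α_i − 1, so crew i contributes w_i if α_i > 1, else 0.
α_i > 1 for i ∈ {1}; NE contributions (17, 0), S = 17.
W^NE = Σw_i − S^NE + (Σα_i)·S^NE = 27 + 1.11·17 = 45.87.
Planner: ∂(Σu_j)/∂s_i = Σα_j − 1 = 1.11 > 0, so everyone contributes w_i; S^SO = 27, W^SO = 27 + 1.11·27 = 56.97.
Deadweight loss = 11.1.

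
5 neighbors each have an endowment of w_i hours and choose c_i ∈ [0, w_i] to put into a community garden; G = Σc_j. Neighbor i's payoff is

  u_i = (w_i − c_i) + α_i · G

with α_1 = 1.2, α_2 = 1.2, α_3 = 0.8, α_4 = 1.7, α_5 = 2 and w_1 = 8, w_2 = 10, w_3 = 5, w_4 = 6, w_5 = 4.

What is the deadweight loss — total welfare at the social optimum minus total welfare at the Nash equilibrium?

29.5

∂u_i/∂c_i = α_i − 1, so neighbor i contributes w_i if α_i > 1, else 0.
α_i > 1 for i ∈ {1, 2, 4, 5}; NE contributions (8, 10, 0, 6, 4), G = 28.
W^NE = Σw_i − G^NE + (Σα_i)·G^NE = 33 + 5.9·28 = 198.2.
Planner: ∂(Σu_j)/∂c_i = Σα_j − 1 = 5.9 > 0, so everyone contributes w_i; G^SO = 33, W^SO = 33 + 5.9·33 = 227.7.
Deadweight loss = 29.5.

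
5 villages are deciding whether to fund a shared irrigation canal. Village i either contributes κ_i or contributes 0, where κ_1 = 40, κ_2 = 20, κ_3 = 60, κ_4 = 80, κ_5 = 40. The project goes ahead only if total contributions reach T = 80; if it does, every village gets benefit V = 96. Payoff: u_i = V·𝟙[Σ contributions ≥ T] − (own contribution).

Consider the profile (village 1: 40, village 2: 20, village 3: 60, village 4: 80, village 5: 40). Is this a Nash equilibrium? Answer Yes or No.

Total = 240 ≥ 80: provided.
Village 1 (pledges 40, payoff 56): dropping to 0 → total 200, payoff 96. Profitable deviation.

No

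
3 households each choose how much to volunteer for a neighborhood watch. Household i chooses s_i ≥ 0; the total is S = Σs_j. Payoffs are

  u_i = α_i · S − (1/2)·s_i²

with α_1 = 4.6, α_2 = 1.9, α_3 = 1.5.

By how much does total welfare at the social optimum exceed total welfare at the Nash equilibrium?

Household i's FOC: ∂u_i/∂s_i = α_i − s_i = 0, so s_i* = α_i.
NE contributions = (4.6, 1.9, 1.5); S = 8.
W^NE = (Σα)·S − ½Σα_i² = 8² − ½·27.02 = 50.49.
Planner sets s_i = Σα_j = 8 for every i, so S^SO = 3·8 = 24.
W^SO = (Σα)·S^SO − ½·3·(Σα)² = (3/2)·8² = 96.
Deadweight loss = W^SO − W^NE = 45.51.

45.51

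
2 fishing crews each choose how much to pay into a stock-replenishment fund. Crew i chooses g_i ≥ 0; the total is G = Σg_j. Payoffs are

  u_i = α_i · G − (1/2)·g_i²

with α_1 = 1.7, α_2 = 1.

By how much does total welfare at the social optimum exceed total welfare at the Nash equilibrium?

Crew i's FOC: ∂u_i/∂g_i = α_i − g_i = 0, so g_i* = α_i.
NE contributions = (1.7, 1); G = 2.7.
W^NE = (Σα)·G − ½Σα_i² = 2.7² − ½·3.89 = 5.345.
Planner sets g_i = Σα_j = 2.7 for every i, so G^SO = 2·2.7 = 5.4.
W^SO = (Σα)·G^SO − ½·2·(Σα)² = (2/2)·2.7² = 7.29.
Deadweight loss = W^SO − W^NE = 1.945.

1.945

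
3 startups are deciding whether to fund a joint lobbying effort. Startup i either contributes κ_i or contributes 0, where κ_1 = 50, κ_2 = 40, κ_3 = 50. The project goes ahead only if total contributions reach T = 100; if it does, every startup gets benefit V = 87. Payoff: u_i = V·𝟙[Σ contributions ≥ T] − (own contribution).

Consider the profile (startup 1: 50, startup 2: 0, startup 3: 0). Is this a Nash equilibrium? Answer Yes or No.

No

Total = 50 < 100: not provided.
Startup 1 (pledges 50, payoff -50): dropping to 0 → total 0, payoff 0. Profitable deviation.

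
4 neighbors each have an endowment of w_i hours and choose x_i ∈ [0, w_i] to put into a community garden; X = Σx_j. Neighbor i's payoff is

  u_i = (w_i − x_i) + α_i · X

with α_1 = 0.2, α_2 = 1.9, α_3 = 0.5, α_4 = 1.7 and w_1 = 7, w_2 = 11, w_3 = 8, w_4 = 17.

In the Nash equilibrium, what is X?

28

∂u_i/∂x_i = α_i − 1, so neighbor i contributes w_i if α_i > 1, else 0.
α_i > 1 for i ∈ {2, 4}; NE contributions (0, 11, 0, 17), X = 28.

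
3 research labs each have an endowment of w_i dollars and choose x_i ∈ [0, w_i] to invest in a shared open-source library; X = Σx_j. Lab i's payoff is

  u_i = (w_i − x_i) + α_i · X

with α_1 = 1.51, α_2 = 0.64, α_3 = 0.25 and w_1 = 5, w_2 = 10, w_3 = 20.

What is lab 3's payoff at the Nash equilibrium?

21.25

∂u_i/∂x_i = α_i − 1, so lab i contributes w_i if α_i > 1, else 0.
α_i > 1 for i ∈ {1}; NE contributions (5, 0, 0), X = 5.
u_3 = (20 − 0) + 0.25·5 = 21.25.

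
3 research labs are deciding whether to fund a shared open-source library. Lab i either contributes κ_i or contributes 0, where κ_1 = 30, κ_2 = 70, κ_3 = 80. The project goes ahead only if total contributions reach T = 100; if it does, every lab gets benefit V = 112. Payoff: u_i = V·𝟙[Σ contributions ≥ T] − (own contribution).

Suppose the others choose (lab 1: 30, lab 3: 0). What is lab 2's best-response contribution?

70

Others' total = 30. Contributing 70 brings total to 100 ≥ 100: gain V − κ_2 = 42.
Best response: 70.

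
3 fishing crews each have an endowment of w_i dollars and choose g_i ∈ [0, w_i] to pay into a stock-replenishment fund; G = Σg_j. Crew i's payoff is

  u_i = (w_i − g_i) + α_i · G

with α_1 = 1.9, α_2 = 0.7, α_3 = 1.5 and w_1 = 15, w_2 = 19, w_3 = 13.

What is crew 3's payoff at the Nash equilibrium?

42

∂u_i/∂g_i = α_i − 1, so crew i contributes w_i if α_i > 1, else 0.
α_i > 1 for i ∈ {1, 3}; NE contributions (15, 0, 13), G = 28.
u_3 = (13 − 13) + 1.5·28 = 42.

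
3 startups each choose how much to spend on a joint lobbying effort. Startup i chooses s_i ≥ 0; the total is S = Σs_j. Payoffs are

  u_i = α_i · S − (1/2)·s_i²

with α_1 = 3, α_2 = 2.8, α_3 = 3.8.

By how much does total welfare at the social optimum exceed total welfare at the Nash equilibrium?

61.72

Startup i's FOC: ∂u_i/∂s_i = α_i − s_i = 0, so s_i* = α_i.
NE contributions = (3, 2.8, 3.8); S = 9.6.
W^NE = (Σα)·S − ½Σα_i² = 9.6² − ½·31.28 = 76.52.
Planner sets s_i = Σα_j = 9.6 for every i, so S^SO = 3·9.6 = 28.8.
W^SO = (Σα)·S^SO − ½·3·(Σα)² = (3/2)·9.6² = 138.24.
Deadweight loss = W^SO − W^NE = 61.72.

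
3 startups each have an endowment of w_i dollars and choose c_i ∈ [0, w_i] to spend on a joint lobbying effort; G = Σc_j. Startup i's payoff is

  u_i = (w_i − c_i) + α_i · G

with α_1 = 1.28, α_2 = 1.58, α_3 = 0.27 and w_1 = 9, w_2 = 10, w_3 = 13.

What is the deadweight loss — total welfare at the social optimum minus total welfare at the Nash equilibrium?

∂u_i/∂c_i = α_i − 1, so startup i contributes w_i if α_i > 1, else 0.
α_i > 1 for i ∈ {1, 2}; NE contributions (9, 10, 0), G = 19.
W^NE = Σw_i − G^NE + (Σα_i)·G^NE = 32 + 2.13·19 = 72.47.
Planner: ∂(Σu_j)/∂c_i = Σα_j − 1 = 2.13 > 0, so everyone contributes w_i; G^SO = 32, W^SO = 32 + 2.13·32 = 100.16.
Deadweight loss = 27.69.

27.69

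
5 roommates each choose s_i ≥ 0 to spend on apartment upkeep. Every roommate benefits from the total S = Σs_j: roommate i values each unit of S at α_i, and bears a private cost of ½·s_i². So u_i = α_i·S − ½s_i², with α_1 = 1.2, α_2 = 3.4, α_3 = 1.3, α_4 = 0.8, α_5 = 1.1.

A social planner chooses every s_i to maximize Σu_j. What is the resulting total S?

39

Planner FOC: ∂(Σu_j)/∂s_i = (Σα_j) − s_i = 0, so s_i^SO = Σα_j = 7.8 for every i; S^SO = 39.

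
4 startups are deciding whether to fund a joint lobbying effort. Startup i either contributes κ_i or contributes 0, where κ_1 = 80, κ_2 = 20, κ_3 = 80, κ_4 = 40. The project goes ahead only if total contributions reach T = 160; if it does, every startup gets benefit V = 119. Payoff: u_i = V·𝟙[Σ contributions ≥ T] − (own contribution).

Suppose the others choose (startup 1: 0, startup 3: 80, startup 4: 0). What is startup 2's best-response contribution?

0

Others' total = 80. Even contributing 20 gives 100 < 160: no benefit either way.
Best response: 0.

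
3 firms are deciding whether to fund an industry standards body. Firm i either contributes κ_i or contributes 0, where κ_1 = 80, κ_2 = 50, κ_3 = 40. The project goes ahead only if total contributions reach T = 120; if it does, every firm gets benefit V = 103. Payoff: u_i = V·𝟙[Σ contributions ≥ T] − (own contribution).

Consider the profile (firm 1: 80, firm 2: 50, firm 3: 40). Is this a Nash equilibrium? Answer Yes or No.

Total = 170 ≥ 120: provided.
Firm 1 (pledges 80, payoff 23): dropping to 0 → total 90, payoff 0. No gain.
Firm 2 (pledges 50, payoff 53): dropping to 0 → total 120, payoff 103. Profitable deviation.

No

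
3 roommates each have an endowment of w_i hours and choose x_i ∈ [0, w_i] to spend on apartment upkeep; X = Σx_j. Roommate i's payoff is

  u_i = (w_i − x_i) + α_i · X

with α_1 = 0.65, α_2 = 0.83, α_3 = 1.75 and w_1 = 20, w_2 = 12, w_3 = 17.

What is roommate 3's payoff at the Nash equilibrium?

29.75

∂u_i/∂x_i = α_i − 1, so roommate i contributes w_i if α_i > 1, else 0.
α_i > 1 for i ∈ {3}; NE contributions (0, 0, 17), X = 17.
u_3 = (17 − 17) + 1.75·17 = 29.75.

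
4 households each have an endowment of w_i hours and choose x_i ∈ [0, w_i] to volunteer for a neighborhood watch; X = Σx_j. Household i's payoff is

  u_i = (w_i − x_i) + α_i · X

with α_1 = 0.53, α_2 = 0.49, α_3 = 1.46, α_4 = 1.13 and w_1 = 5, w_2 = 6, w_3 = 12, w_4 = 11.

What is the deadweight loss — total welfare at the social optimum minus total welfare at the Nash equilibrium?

∂u_i/∂x_i = α_i − 1, so household i contributes w_i if α_i > 1, else 0.
α_i > 1 for i ∈ {3, 4}; NE contributions (0, 0, 12, 11), X = 23.
W^NE = Σw_i − X^NE + (Σα_i)·X^NE = 34 + 2.61·23 = 94.03.
Planner: ∂(Σu_j)/∂x_i = Σα_j − 1 = 2.61 > 0, so everyone contributes w_i; X^SO = 34, W^SO = 34 + 2.61·34 = 122.74.
Deadweight loss = 28.71.

28.71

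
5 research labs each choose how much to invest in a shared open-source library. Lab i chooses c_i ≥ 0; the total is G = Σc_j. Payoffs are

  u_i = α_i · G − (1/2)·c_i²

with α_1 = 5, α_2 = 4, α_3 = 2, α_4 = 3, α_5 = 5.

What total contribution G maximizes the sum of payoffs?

Planner FOC: ∂(Σu_j)/∂c_i = (Σα_j) − c_i = 0, so c_i^SO = Σα_j = 19 for every i; G^SO = 95.

95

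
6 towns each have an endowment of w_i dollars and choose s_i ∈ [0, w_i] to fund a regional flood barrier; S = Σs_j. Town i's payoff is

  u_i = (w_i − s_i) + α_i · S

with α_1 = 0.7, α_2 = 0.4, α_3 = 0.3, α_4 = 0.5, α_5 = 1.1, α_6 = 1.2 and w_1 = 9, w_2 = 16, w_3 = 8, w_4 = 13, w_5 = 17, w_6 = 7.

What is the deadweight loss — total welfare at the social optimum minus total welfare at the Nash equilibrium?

147.2

∂u_i/∂s_i = α_i − 1, so town i contributes w_i if α_i > 1, else 0.
α_i > 1 for i ∈ {5, 6}; NE contributions (0, 0, 0, 0, 17, 7), S = 24.
W^NE = Σw_i − S^NE + (Σα_i)·S^NE = 70 + 3.2·24 = 146.8.
Planner: ∂(Σu_j)/∂s_i = Σα_j − 1 = 3.2 > 0, so everyone contributes w_i; S^SO = 70, W^SO = 70 + 3.2·70 = 294.
Deadweight loss = 147.2.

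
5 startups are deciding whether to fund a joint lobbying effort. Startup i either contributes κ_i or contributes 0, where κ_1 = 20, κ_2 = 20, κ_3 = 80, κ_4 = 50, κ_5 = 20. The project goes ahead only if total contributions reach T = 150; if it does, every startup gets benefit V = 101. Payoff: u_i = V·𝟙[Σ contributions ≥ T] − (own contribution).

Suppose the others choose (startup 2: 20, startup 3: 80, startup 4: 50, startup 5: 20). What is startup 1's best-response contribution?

Others' total = 170 ≥ 150; contributing adds cost 20 for no extra benefit.
Best response: 0.

0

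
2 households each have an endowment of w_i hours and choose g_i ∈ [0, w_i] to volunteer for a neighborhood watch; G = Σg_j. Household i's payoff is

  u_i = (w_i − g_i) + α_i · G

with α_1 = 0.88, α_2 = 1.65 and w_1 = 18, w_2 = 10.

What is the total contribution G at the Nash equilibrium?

∂u_i/∂g_i = α_i − 1, so household i contributes w_i if α_i > 1, else 0.
α_i > 1 for i ∈ {2}; NE contributions (0, 10), G = 10.

10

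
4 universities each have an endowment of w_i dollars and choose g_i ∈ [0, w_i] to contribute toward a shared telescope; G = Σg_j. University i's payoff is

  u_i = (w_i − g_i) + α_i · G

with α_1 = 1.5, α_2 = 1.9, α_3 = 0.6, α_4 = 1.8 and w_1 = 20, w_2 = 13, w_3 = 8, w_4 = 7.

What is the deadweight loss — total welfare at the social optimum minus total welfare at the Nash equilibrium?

∂u_i/∂g_i = α_i − 1, so university i contributes w_i if α_i > 1, else 0.
α_i > 1 for i ∈ {1, 2, 4}; NE contributions (20, 13, 0, 7), G = 40.
W^NE = Σw_i − G^NE + (Σα_i)·G^NE = 48 + 4.8·40 = 240.
Planner: ∂(Σu_j)/∂g_i = Σα_j − 1 = 4.8 > 0, so everyone contributes w_i; G^SO = 48, W^SO = 48 + 4.8·48 = 278.4.
Deadweight loss = 38.4.

38.4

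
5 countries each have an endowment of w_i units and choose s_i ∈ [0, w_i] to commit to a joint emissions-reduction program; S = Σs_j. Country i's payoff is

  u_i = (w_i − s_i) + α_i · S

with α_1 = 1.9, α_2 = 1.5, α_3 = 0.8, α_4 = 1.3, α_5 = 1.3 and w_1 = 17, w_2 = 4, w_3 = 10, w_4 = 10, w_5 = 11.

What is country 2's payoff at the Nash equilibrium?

63

∂u_i/∂s_i = α_i − 1, so country i contributes w_i if α_i > 1, else 0.
α_i > 1 for i ∈ {1, 2, 4, 5}; NE contributions (17, 4, 0, 10, 11), S = 42.
u_2 = (4 − 4) + 1.5·42 = 63.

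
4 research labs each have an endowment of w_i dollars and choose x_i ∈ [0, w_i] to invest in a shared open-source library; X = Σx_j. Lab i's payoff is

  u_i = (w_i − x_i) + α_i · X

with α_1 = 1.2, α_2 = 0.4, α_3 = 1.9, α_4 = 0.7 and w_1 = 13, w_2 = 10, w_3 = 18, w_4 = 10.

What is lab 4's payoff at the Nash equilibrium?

∂u_i/∂x_i = α_i − 1, so lab i contributes w_i if α_i > 1, else 0.
α_i > 1 for i ∈ {1, 3}; NE contributions (13, 0, 18, 0), X = 31.
u_4 = (10 − 0) + 0.7·31 = 31.7.

31.7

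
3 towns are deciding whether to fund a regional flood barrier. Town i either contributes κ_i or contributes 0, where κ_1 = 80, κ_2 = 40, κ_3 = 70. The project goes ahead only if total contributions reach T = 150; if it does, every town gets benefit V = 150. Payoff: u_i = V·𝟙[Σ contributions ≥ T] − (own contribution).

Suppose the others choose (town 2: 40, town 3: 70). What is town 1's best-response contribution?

Others' total = 110. Contributing 80 brings total to 190 ≥ 150: gain V − κ_1 = 70.
Best response: 80.

80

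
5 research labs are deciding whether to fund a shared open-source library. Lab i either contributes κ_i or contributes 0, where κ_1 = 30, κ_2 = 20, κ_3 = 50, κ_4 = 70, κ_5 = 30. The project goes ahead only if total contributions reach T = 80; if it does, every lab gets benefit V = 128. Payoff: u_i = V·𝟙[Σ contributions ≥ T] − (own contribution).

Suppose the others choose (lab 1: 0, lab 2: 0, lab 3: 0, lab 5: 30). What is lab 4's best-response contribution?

70

Others' total = 30. Contributing 70 brings total to 100 ≥ 80: gain V − κ_4 = 58.
Best response: 70.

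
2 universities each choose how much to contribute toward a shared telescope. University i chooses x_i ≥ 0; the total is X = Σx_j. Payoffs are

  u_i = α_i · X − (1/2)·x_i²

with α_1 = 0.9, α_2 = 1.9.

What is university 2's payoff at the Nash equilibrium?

University i's FOC: ∂u_i/∂x_i = α_i − x_i = 0, so x_i* = α_i.
NE contributions = (0.9, 1.9); X = 2.8.
u_2 = α_2·X − ½·(x_2)² = 1.9·2.8 − ½·1.9² = 3.515.

3.515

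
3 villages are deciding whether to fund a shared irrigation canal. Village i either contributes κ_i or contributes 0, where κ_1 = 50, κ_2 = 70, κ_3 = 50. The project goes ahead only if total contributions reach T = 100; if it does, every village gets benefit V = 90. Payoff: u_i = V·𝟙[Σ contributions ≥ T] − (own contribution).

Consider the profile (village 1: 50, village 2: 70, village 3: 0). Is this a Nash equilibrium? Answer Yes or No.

Total = 120 ≥ 100: provided.
Village 1 (pledges 50, payoff 40): dropping to 0 → total 70, payoff 0. No gain.
Village 2 (pledges 70, payoff 20): dropping to 0 → total 50, payoff 0. No gain.
Village 3 (pledges 0, payoff 90): pledging 50 → total 170, payoff 40. No gain.

Yes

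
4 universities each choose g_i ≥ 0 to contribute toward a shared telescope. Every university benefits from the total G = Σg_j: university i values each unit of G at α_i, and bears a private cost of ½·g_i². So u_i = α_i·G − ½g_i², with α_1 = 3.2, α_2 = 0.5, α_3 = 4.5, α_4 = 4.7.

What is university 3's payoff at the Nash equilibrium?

University i's FOC: ∂u_i/∂g_i = α_i − g_i = 0, so g_i* = α_i.
NE contributions = (3.2, 0.5, 4.5, 4.7); G = 12.9.
u_3 = α_3·G − ½·(g_3)² = 4.5·12.9 − ½·4.5² = 47.925.

47.925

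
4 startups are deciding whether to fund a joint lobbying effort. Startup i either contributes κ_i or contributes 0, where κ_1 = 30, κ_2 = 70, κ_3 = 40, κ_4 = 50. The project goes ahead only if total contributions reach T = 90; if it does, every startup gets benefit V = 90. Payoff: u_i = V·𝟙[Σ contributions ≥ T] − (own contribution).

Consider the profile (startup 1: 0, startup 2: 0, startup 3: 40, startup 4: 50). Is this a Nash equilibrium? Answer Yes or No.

Yes

Total = 90 ≥ 90: provided.
Startup 1 (pledges 0, payoff 90): pledging 30 → total 120, payoff 60. No gain.
Startup 2 (pledges 0, payoff 90): pledging 70 → total 160, payoff 20. No gain.
Startup 3 (pledges 40, payoff 50): dropping to 0 → total 50, payoff 0. No gain.
Startup 4 (pledges 50, payoff 40): dropping to 0 → total 40, payoff 0. No gain.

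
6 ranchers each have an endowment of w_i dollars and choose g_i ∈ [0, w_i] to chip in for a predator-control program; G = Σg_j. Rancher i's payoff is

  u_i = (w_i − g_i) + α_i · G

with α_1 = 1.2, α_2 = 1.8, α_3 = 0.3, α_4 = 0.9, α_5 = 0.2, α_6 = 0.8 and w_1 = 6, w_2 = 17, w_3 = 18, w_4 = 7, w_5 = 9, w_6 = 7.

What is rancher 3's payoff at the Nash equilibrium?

24.9

∂u_i/∂g_i = α_i − 1, so rancher i contributes w_i if α_i > 1, else 0.
α_i > 1 for i ∈ {1, 2}; NE contributions (6, 17, 0, 0, 0, 0), G = 23.
u_3 = (18 − 0) + 0.3·23 = 24.9.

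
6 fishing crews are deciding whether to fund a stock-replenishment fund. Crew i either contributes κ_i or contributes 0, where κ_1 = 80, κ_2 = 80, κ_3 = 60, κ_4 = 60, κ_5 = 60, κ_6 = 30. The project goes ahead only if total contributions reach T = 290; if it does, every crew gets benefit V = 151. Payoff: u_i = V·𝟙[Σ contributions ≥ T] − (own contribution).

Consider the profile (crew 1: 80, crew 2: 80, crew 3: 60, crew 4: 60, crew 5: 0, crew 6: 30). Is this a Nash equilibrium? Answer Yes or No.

Yes

Total = 310 ≥ 290: provided.
Crew 1 (pledges 80, payoff 71): dropping to 0 → total 230, payoff 0. No gain.
Crew 2 (pledges 80, payoff 71): dropping to 0 → total 230, payoff 0. No gain.
Crew 3 (pledges 60, payoff 91): dropping to 0 → total 250, payoff 0. No gain.
Crew 4 (pledges 60, payoff 91): dropping to 0 → total 250, payoff 0. No gain.
Crew 5 (pledges 0, payoff 151): pledging 60 → total 370, payoff 91. No gain.
Crew 6 (pledges 30, payoff 121): dropping to 0 → total 280, payoff 0. No gain.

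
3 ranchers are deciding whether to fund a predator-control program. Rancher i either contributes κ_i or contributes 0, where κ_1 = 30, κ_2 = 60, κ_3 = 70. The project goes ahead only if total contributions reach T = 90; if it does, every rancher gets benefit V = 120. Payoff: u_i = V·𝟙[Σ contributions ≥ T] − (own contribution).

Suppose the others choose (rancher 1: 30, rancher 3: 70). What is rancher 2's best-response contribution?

Others' total = 100 ≥ 90; contributing adds cost 60 for no extra benefit.
Best response: 0.

0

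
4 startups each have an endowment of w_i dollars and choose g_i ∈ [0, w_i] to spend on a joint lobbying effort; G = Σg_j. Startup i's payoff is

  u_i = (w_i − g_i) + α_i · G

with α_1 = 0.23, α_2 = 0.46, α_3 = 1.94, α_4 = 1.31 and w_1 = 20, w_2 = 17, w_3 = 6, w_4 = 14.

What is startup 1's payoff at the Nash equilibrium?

∂u_i/∂g_i = α_i − 1, so startup i contributes w_i if α_i > 1, else 0.
α_i > 1 for i ∈ {3, 4}; NE contributions (0, 0, 6, 14), G = 20.
u_1 = (20 − 0) + 0.23·20 = 24.6.

24.6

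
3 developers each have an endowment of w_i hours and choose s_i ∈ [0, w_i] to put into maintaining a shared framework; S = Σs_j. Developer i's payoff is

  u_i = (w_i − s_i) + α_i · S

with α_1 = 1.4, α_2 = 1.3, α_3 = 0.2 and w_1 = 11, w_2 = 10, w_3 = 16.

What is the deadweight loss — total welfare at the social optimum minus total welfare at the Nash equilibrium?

30.4

∂u_i/∂s_i = α_i − 1, so developer i contributes w_i if α_i > 1, else 0.
α_i > 1 for i ∈ {1, 2}; NE contributions (11, 10, 0), S = 21.
W^NE = Σw_i − S^NE + (Σα_i)·S^NE = 37 + 1.9·21 = 76.9.
Planner: ∂(Σu_j)/∂s_i = Σα_j − 1 = 1.9 > 0, so everyone contributes w_i; S^SO = 37, W^SO = 37 + 1.9·37 = 107.3.
Deadweight loss = 30.4.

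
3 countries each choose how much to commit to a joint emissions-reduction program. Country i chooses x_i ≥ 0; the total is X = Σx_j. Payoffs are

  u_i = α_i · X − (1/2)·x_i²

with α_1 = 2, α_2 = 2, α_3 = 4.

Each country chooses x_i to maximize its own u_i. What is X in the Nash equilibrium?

8

Country i's FOC: ∂u_i/∂x_i = α_i − x_i = 0, so x_i* = α_i.
NE contributions = (2, 2, 4); X = 8.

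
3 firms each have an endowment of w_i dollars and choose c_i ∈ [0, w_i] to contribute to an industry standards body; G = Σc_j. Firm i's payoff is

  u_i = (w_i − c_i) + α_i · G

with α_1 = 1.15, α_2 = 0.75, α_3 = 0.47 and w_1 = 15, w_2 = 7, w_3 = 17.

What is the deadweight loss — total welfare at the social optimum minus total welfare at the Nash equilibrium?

∂u_i/∂c_i = α_i − 1, so firm i contributes w_i if α_i > 1, else 0.
α_i > 1 for i ∈ {1}; NE contributions (15, 0, 0), G = 15.
W^NE = Σw_i − G^NE + (Σα_i)·G^NE = 39 + 1.37·15 = 59.55.
Planner: ∂(Σu_j)/∂c_i = Σα_j − 1 = 1.37 > 0, so everyone contributes w_i; G^SO = 39, W^SO = 39 + 1.37·39 = 92.43.
Deadweight loss = 32.88.

32.88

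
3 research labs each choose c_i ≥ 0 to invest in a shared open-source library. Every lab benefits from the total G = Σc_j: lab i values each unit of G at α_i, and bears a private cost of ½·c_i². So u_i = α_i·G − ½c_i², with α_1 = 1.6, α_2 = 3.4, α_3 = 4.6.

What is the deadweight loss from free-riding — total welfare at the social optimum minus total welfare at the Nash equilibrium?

Lab i's FOC: ∂u_i/∂c_i = α_i − c_i = 0, so c_i* = α_i.
NE contributions = (1.6, 3.4, 4.6); G = 9.6.
W^NE = (Σα)·G − ½Σα_i² = 9.6² − ½·35.28 = 74.52.
Planner sets c_i = Σα_j = 9.6 for every i, so G^SO = 3·9.6 = 28.8.
W^SO = (Σα)·G^SO − ½·3·(Σα)² = (3/2)·9.6² = 138.24.
Deadweight loss = W^SO − W^NE = 63.72.

63.72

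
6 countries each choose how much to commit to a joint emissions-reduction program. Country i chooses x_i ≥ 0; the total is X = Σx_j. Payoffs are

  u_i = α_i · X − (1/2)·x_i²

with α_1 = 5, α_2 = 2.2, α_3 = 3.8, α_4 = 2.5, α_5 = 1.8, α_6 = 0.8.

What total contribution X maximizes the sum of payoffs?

Planner FOC: ∂(Σu_j)/∂x_i = (Σα_j) − x_i = 0, so x_i^SO = Σα_j = 16.1 for every i; X^SO = 96.6.

96.6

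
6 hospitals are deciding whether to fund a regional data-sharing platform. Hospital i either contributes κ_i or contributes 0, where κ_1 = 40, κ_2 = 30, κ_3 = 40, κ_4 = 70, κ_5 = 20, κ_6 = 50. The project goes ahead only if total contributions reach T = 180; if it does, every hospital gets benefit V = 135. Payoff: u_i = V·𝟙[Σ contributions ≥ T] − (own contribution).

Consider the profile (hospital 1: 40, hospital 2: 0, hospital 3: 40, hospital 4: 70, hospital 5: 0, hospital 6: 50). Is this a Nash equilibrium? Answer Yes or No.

Total = 200 ≥ 180: provided.
Hospital 1 (pledges 40, payoff 95): dropping to 0 → total 160, payoff 0. No gain.
Hospital 2 (pledges 0, payoff 135): pledging 30 → total 230, payoff 105. No gain.
Hospital 3 (pledges 40, payoff 95): dropping to 0 → total 160, payoff 0. No gain.
Hospital 4 (pledges 70, payoff 65): dropping to 0 → total 130, payoff 0. No gain.
Hospital 5 (pledges 0, payoff 135): pledging 20 → total 220, payoff 115. No gain.
Hospital 6 (pledges 50, payoff 85): dropping to 0 → total 150, payoff 0. No gain.

Yes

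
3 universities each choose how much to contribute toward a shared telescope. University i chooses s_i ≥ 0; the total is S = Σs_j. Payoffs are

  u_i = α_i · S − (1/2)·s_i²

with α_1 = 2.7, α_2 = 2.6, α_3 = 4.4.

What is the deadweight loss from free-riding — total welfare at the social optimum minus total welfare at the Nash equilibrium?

63.75

University i's FOC: ∂u_i/∂s_i = α_i − s_i = 0, so s_i* = α_i.
NE contributions = (2.7, 2.6, 4.4); S = 9.7.
W^NE = (Σα)·S − ½Σα_i² = 9.7² − ½·33.41 = 77.385.
Planner sets s_i = Σα_j = 9.7 for every i, so S^SO = 3·9.7 = 29.1.
W^SO = (Σα)·S^SO − ½·3·(Σα)² = (3/2)·9.7² = 141.135.
Deadweight loss = W^SO − W^NE = 63.75.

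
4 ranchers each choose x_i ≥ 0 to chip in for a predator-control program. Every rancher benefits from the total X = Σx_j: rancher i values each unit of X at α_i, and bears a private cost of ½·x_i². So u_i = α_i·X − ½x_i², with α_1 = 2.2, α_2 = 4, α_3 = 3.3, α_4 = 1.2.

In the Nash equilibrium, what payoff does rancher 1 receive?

Rancher i's FOC: ∂u_i/∂x_i = α_i − x_i = 0, so x_i* = α_i.
NE contributions = (2.2, 4, 3.3, 1.2); X = 10.7.
u_1 = α_1·X − ½·(x_1)² = 2.2·10.7 − ½·2.2² = 21.12.

21.12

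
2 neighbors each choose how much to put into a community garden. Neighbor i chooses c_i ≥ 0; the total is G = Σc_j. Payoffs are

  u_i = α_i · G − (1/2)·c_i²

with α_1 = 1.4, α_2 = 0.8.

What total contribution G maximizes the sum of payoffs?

Planner FOC: ∂(Σu_j)/∂c_i = (Σα_j) − c_i = 0, so c_i^SO = Σα_j = 2.2 for every i; G^SO = 4.4.

4.4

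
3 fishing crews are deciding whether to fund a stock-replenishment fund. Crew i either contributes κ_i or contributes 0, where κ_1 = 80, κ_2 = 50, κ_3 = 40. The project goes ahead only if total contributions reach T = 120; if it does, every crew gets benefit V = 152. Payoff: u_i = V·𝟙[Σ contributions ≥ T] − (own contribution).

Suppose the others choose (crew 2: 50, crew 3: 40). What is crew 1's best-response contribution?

Others' total = 90. Contributing 80 brings total to 170 ≥ 120: gain V − κ_1 = 72.
Best response: 80.

80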